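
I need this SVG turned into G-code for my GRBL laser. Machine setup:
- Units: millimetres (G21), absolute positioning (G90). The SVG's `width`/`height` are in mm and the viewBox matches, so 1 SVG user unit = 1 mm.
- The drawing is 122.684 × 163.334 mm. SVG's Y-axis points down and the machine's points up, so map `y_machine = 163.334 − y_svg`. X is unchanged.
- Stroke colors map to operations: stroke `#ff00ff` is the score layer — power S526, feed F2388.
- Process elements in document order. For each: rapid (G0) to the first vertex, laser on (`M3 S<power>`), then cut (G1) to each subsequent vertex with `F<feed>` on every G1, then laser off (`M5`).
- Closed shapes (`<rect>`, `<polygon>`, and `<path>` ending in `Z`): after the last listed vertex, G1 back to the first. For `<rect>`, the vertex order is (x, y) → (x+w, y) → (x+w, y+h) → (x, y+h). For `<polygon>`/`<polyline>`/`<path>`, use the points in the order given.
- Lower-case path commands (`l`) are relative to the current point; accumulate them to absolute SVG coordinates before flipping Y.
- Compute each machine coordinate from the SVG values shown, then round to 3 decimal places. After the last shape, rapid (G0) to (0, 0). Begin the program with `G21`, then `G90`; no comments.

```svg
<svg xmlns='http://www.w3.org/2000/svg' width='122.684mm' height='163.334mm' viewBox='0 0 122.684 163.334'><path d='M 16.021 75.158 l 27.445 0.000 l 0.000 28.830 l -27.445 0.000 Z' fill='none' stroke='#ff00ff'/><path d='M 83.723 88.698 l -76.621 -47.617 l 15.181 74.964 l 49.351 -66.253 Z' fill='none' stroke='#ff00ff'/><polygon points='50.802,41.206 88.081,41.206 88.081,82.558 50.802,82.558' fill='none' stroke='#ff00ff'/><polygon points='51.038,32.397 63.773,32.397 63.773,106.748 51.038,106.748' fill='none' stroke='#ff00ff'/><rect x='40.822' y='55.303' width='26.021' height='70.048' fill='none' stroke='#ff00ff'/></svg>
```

1 u = 1 mm; y_m = 163.334 − y.

[1] `<path>` rectangle, #ff00ff→score S526 F2388: (16.021,88.176) → (43.466,88.176) → (43.466,59.346) → (16.021,59.346) → (16.021,88.176) (closed)

[2] `<path>` closed polygon, #ff00ff→score S526 F2388: (83.723,74.636) → (7.102,122.253) → (22.283,47.289) → (71.634,113.542) → (83.723,74.636) (closed)

[3] `<polygon>` rectangle, #ff00ff→score S526 F2388: (50.802,122.128) → (88.081,122.128) → (88.081,80.776) → (50.802,80.776) → (50.802,122.128) (closed)

[4] `<polygon>` rectangle, #ff00ff→score S526 F2388: (51.038,130.937) → (63.773,130.937) → (63.773,56.586) → (51.038,56.586) → (51.038,130.937) (closed)

[5] `<rect>` rectangle, #ff00ff→score S526 F2388: (40.822,108.031) → (66.843,108.031) → (66.843,37.983) → (40.822,37.983) → (40.822,108.031) (closed)

G21
G90
G0 X16.021 Y88.176
M3 S526
G1 X43.466 Y88.176 F2388
G1 X43.466 Y59.346 F2388
G1 X16.021 Y59.346 F2388
G1 X16.021 Y88.176 F2388
M5
G0 X83.723 Y74.636
M3 S526
G1 X7.102 Y122.253 F2388
G1 X22.283 Y47.289 F2388
G1 X71.634 Y113.542 F2388
G1 X83.723 Y74.636 F2388
M5
G0 X50.802 Y122.128
M3 S526
G1 X88.081 Y122.128 F2388
G1 X88.081 Y80.776 F2388
G1 X50.802 Y80.776 F2388
G1 X50.802 Y122.128 F2388
M5
G0 X51.038 Y130.937
M3 S526
G1 X63.773 Y130.937 F2388
G1 X63.773 Y56.586 F2388
G1 X51.038 Y56.586 F2388
G1 X51.038 Y130.937 F2388
M5
G0 X40.822 Y108.031
M3 S526
G1 X66.843 Y108.031 F2388
G1 X66.843 Y37.983 F2388
G1 X40.822 Y37.983 F2388
G1 X40.822 Y108.031 F2388
M5
G0 X0.000 Y0.000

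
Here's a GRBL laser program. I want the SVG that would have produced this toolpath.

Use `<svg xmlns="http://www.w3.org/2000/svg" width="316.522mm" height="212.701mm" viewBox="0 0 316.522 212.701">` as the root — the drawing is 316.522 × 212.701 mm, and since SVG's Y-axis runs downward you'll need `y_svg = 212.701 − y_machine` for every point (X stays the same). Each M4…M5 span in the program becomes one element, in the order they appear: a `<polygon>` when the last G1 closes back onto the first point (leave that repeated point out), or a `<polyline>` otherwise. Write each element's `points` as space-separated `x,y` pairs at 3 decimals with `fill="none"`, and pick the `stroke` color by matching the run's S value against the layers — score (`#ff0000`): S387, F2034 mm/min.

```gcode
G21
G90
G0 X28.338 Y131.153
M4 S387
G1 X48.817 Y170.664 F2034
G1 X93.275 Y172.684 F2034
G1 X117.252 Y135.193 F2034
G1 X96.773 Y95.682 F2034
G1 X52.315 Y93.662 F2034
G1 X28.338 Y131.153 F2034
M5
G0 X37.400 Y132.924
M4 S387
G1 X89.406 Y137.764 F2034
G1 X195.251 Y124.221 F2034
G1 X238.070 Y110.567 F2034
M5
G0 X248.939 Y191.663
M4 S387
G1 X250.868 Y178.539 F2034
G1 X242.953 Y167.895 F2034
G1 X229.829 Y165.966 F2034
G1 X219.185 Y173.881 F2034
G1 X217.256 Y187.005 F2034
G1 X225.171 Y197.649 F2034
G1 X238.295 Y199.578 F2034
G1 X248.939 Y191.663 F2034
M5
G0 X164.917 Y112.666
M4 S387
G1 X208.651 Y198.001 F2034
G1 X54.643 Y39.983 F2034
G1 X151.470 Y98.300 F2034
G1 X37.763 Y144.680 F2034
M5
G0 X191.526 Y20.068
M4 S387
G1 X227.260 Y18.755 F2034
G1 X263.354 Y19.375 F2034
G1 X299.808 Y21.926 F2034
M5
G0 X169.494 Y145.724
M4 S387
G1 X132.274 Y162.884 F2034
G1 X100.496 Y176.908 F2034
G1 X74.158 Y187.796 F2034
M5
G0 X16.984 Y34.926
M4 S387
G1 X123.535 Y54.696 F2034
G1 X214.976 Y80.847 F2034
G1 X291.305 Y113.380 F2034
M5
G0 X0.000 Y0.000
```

Each laser-on run becomes one SVG element. Flip Y back into SVG space with y_svg = 212.701 − y_machine. Every run uses S387, so all elements get stroke `#ff0000` (score).

Run 1: The run returns to its start, so emit a `<polygon>` with points (Y-flipped): 28.338,81.548 48.817,42.037 93.275,40.017 117.252,77.508 96.773,117.019 52.315,119.039.

Run 2: The run is open, so emit a `<polyline>` with points (Y-flipped): 37.400,79.777 89.406,74.937 195.251,88.480 238.070,102.134.

Run 3: The run returns to its start, so emit a `<polygon>` with points (Y-flipped): 248.939,21.038 250.868,34.162 242.953,44.806 229.829,46.735 219.185,38.820 217.256,25.696 225.171,15.052 238.295,13.123.

Run 4: The run is open, so emit a `<polyline>` with points (Y-flipped): 164.917,100.035 208.651,14.700 54.643,172.718 151.470,114.401 37.763,68.021.

Run 5: The run is open, so emit a `<polyline>` with points (Y-flipped): 191.526,192.633 227.260,193.946 263.354,193.326 299.808,190.775.

Run 6: The run is open, so emit a `<polyline>` with points (Y-flipped): 169.494,66.977 132.274,49.817 100.496,35.793 74.158,24.905.

Run 7: The run is open, so emit a `<polyline>` with points (Y-flipped): 16.984,177.775 123.535,158.005 214.976,131.854 291.305,99.321.

<svg xmlns="http://www.w3.org/2000/svg" width="316.522mm" height="212.701mm" viewBox="0 0 316.522 212.701">
  <polygon points="28.338,81.548 48.817,42.037 93.275,40.017 117.252,77.508 96.773,117.019 52.315,119.039" fill="none" stroke="#ff0000"/>
  <polyline points="37.400,79.777 89.406,74.937 195.251,88.480 238.070,102.134" fill="none" stroke="#ff0000"/>
  <polygon points="248.939,21.038 250.868,34.162 242.953,44.806 229.829,46.735 219.185,38.820 217.256,25.696 225.171,15.052 238.295,13.123" fill="none" stroke="#ff0000"/>
  <polyline points="164.917,100.035 208.651,14.700 54.643,172.718 151.470,114.401 37.763,68.021" fill="none" stroke="#ff0000"/>
  <polyline points="191.526,192.633 227.260,193.946 263.354,193.326 299.808,190.775" fill="none" stroke="#ff0000"/>
  <polyline points="169.494,66.977 132.274,49.817 100.496,35.793 74.158,24.905" fill="none" stroke="#ff0000"/>
  <polyline points="16.984,177.775 123.535,158.005 214.976,131.854 291.305,99.321" fill="none" stroke="#ff0000"/>
</svg>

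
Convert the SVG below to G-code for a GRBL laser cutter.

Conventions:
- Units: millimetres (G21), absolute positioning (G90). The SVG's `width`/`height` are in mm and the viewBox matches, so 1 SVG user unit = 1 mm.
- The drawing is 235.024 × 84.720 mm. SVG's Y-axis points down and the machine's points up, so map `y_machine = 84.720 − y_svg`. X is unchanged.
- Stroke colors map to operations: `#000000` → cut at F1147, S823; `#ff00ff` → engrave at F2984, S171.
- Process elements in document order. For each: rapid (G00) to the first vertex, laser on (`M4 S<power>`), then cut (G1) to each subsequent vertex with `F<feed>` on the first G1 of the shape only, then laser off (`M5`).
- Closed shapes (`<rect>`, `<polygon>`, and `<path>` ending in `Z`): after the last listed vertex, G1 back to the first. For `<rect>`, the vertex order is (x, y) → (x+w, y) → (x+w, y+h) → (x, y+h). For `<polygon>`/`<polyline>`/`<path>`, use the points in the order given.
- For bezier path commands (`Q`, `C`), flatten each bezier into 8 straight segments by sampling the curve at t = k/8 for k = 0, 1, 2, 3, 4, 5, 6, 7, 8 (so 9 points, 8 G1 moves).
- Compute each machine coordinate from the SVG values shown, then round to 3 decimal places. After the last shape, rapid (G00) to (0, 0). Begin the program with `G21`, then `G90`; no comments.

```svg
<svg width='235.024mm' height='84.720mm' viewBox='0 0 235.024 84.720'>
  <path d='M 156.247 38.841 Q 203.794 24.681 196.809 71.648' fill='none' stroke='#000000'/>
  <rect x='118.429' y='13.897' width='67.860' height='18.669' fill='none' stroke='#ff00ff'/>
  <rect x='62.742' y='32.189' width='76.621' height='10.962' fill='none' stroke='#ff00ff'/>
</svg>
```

G21
G90
G00 X156.247 Y45.879
M4 S823
G1 X167.282 Y48.464 F1147
G1 X176.612 Y49.139
G1 X184.239 Y47.903
G1 X190.161 Y44.757
G1 X194.379 Y39.701
G1 X196.893 Y32.735
G1 X197.703 Y23.859
G1 X196.809 Y13.072
M5
G00 X118.429 Y70.823
M4 S171
G1 X186.289 Y70.823 F2984
G1 X186.289 Y52.154
G1 X118.429 Y52.154
G1 X118.429 Y70.823
M5
G00 X62.742 Y52.531
M4 S171
G1 X139.363 Y52.531 F2984
G1 X139.363 Y41.569
G1 X62.742 Y41.569
G1 X62.742 Y52.531
M5
G00 X0.000 Y0.000

Since the viewBox matches the mm dimensions, user units are millimetres directly. The only transform is the Y-flip y_m = 84.720 − y_svg.

Shape 1 is a quadratic bezier drawn with `<path>`. Its stroke #000000 means cut at S823, F1147. After flipping Y the toolpath is (156.247,45.879) → (167.282,48.464) → (176.612,49.139) → (184.239,47.903) → (190.161,44.757) → (194.379,39.701) → (196.893,32.735) → (197.703,23.859) → (196.809,13.072).

Shape 2 is a rectangle drawn with `<rect>`. Its stroke #ff00ff means engrave at S171, F2984. After flipping Y the toolpath is (118.429,70.823) → (186.289,70.823) → (186.289,52.154) → (118.429,52.154) → (118.429,70.823), returning to the start.

Shape 3 is a rectangle drawn with `<rect>`. Its stroke #ff00ff means engrave at S171, F2984. After flipping Y the toolpath is (62.742,52.531) → (139.363,52.531) → (139.363,41.569) → (62.742,41.569) → (62.742,52.531), returning to the start.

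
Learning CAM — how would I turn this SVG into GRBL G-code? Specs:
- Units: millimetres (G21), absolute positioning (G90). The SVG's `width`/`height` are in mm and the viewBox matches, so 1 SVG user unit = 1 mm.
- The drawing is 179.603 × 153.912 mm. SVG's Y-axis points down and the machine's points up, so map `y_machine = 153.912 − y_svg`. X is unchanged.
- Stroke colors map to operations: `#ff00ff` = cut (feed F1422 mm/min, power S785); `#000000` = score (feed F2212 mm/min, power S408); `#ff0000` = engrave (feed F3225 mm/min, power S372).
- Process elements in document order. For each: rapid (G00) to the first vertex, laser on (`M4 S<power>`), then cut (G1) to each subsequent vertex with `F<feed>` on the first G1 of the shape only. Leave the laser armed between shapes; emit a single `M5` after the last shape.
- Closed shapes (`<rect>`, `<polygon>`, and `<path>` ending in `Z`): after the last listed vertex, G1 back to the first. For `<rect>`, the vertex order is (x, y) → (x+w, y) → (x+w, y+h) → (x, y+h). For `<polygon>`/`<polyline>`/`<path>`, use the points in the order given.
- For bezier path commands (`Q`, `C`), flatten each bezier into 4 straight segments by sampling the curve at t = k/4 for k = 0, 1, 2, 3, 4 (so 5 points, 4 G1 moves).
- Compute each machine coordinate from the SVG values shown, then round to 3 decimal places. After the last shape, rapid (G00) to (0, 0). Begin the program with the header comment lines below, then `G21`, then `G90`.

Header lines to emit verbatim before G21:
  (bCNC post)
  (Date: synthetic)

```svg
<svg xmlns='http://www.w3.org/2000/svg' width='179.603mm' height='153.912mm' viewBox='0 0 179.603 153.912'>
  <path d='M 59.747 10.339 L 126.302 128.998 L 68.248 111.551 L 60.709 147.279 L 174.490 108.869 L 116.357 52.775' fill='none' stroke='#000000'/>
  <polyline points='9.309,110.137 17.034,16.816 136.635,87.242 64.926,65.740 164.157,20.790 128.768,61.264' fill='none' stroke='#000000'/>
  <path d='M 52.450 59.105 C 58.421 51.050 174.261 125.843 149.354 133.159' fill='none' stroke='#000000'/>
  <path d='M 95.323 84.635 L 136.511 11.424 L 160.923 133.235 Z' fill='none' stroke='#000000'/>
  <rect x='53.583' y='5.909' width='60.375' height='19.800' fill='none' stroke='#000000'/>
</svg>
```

viewBox `0 0 179.603 153.912` with mm width/height → 1 unit = 1 mm. Flip: y_m = 153.912 − y_svg.

**Shape 1** — `<path>` open polyline, stroke `#000000` → score (S408, F2212). Machine vertices: (59.747,143.573) → (126.302,24.914) → (68.248,42.361) → (60.709,6.633) → (174.490,45.043) → (116.357,101.137). Open path.

**Shape 2** — `<polyline>` open polyline, stroke `#000000` → score (S408, F2212). Machine vertices: (9.309,43.775) → (17.034,137.096) → (136.635,66.670) → (64.926,88.172) → (164.157,133.122) → (128.768,92.648). Open path.

**Shape 3** — `<path>` cubic bezier, stroke `#000000` → score (S408, F2212). Control points (SVG): P0=(52.450,59.105), P1=(58.421,51.050), P2=(174.261,125.843), P3=(149.354,133.159); sampled at t=k/4. Machine vertices: (52.450,94.807) → (73.613,87.663) → (112.481,63.544) → (145.560,36.543) → (149.354,20.753). Open path.

**Shape 4** — `<path>` closed polygon, stroke `#000000` → score (S408, F2212). Machine vertices: (95.323,69.277) → (136.511,142.488) → (160.923,20.677) → (95.323,69.277). Closed: final G1 returns to the first vertex.

**Shape 5** — `<rect>` rectangle, stroke `#000000` → score (S408, F2212). Machine vertices: (53.583,148.003) → (113.958,148.003) → (113.958,128.203) → (53.583,128.203) → (53.583,148.003). Closed: final G1 returns to the first vertex.

(bCNC post)
(Date: synthetic)
G21
G90
G00 X59.747 Y143.573
M4 S408
G1 X126.302 Y24.914 F2212
G1 X68.248 Y42.361
G1 X60.709 Y6.633
G1 X174.490 Y45.043
G1 X116.357 Y101.137
G00 X9.309 Y43.775
M4 S408
G1 X17.034 Y137.096 F2212
G1 X136.635 Y66.670
G1 X64.926 Y88.172
G1 X164.157 Y133.122
G1 X128.768 Y92.648
G00 X52.450 Y94.807
M4 S408
G1 X73.613 Y87.663 F2212
G1 X112.481 Y63.544
G1 X145.560 Y36.543
G1 X149.354 Y20.753
G00 X95.323 Y69.277
M4 S408
G1 X136.511 Y142.488 F2212
G1 X160.923 Y20.677
G1 X95.323 Y69.277
G00 X53.583 Y148.003
M4 S408
G1 X113.958 Y148.003 F2212
G1 X113.958 Y128.203
G1 X53.583 Y128.203
G1 X53.583 Y148.003
M5
G00 X0.000 Y0.000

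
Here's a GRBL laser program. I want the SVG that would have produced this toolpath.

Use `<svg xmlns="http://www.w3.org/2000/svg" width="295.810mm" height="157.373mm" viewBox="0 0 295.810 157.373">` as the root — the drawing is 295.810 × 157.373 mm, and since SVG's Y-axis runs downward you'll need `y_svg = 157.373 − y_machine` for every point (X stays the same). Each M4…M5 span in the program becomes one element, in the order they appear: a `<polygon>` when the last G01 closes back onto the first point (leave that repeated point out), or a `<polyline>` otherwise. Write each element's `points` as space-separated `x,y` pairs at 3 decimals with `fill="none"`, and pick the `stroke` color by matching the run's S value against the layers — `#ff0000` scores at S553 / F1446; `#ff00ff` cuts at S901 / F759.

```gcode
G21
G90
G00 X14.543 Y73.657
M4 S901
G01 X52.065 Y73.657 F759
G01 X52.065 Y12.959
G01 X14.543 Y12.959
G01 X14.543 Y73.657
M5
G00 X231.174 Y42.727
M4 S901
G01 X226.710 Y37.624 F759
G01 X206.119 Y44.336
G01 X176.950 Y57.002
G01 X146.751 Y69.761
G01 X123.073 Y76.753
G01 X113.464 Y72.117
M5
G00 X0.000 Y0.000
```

Each laser-on run becomes one SVG element. Flip Y back into SVG space with y_svg = 157.373 − y_machine. Every run uses S901, so all elements get stroke `#ff00ff` (cut).

Run 1: The run returns to its start, so emit a `<polygon>` with points (Y-flipped): 14.543,83.716 52.065,83.716 52.065,144.414 14.543,144.414.

Run 2: The run is open, so emit a `<polyline>` with points (Y-flipped): 231.174,114.646 226.710,119.749 206.119,113.037 176.950,100.371 146.751,87.612 123.073,80.620 113.464,85.256.

<svg xmlns="http://www.w3.org/2000/svg" width="295.810mm" height="157.373mm" viewBox="0 0 295.810 157.373">
  <polygon points="14.543,83.716 52.065,83.716 52.065,144.414 14.543,144.414" fill="none" stroke="#ff00ff"/>
  <polyline points="231.174,114.646 226.710,119.749 206.119,113.037 176.950,100.371 146.751,87.612 123.073,80.620 113.464,85.256" fill="none" stroke="#ff00ff"/>
</svg>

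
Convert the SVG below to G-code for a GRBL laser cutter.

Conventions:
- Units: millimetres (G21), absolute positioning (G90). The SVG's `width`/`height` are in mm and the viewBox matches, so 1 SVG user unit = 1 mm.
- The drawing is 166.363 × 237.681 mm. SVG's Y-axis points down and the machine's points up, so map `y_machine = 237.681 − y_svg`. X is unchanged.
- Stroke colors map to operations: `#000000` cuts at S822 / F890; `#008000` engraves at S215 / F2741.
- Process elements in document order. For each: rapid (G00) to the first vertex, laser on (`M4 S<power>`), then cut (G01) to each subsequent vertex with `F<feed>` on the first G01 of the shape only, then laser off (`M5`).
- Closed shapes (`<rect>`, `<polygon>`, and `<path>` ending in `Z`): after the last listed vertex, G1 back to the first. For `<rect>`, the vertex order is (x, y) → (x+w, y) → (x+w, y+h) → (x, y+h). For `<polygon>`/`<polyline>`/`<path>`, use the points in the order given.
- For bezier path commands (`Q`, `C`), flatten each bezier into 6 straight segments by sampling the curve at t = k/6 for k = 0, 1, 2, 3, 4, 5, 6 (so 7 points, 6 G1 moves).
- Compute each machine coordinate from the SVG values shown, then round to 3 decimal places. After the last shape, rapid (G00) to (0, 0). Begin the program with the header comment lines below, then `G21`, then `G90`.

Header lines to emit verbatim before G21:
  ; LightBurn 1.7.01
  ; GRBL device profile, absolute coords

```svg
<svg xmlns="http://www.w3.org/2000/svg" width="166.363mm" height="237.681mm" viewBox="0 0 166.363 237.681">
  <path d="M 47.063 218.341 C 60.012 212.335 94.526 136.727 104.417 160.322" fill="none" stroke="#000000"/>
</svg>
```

; LightBurn 1.7.01
; GRBL device profile, absolute coords
G21
G90
G00 X47.063 Y19.340
M4 S822
G01 X55.121 Y27.362 F890
G01 X65.490 Y42.295
G01 X76.887 Y59.450
G01 X88.029 Y74.138
G01 X97.633 Y81.671
G01 X104.417 Y77.359
M5
G00 X0.000 Y0.000

Since the viewBox matches the mm dimensions, user units are millimetres directly. The only transform is the Y-flip y_m = 237.681 − y_svg.

Shape 1 is a cubic bezier drawn with `<path>`. Its stroke #000000 means cut at S822, F890. After flipping Y the toolpath is (47.063,19.340) → (55.121,27.362) → (65.490,42.295) → (76.887,59.450) → (88.029,74.138) → (97.633,81.671) → (104.417,77.359).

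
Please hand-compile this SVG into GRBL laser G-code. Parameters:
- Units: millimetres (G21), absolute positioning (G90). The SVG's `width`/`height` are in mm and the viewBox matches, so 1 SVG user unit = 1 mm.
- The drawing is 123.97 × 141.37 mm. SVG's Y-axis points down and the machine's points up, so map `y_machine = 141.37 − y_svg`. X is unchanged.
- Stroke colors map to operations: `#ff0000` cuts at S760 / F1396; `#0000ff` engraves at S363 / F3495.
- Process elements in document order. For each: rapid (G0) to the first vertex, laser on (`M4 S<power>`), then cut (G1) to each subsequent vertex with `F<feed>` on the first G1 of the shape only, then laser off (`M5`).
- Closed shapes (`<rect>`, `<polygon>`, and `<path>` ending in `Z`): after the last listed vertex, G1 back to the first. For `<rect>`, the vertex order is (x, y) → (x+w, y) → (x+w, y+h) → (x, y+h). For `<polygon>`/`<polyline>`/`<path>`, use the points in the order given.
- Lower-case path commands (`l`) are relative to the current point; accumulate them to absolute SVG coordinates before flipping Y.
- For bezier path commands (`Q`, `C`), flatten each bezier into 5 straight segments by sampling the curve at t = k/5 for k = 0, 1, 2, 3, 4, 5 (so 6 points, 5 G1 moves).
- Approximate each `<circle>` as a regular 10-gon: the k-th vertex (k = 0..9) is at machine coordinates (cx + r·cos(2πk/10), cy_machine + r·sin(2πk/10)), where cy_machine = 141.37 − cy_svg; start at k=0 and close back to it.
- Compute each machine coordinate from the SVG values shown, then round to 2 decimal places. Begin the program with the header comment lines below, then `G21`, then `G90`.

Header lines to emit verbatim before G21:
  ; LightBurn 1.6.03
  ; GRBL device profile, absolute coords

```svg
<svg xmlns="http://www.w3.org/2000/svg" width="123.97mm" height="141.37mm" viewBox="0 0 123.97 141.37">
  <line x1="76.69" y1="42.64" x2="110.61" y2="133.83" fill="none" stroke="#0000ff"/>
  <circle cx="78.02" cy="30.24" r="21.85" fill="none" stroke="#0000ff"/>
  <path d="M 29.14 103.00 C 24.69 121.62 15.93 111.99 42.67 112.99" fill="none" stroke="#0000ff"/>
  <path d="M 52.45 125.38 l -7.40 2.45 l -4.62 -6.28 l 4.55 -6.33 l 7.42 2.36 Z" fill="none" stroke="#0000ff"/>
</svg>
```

viewBox `0 0 123.97 141.37` with mm width/height → 1 unit = 1 mm. Flip: y_m = 141.37 − y_svg.

**Shape 1** — `<line>` line segment, stroke `#0000ff` → engrave (S363, F3495). Machine vertices: (76.69,98.73) → (110.61,7.54). Open path.

**Shape 2** — `<circle>` circle, stroke `#0000ff` → engrave (S363, F3495). Machine vertices: (99.87,111.13) → (95.70,123.97) → (84.77,131.91) → (71.27,131.91) → (60.34,123.97) → (56.17,111.13) → (60.34,98.29) → (71.27,90.35) → (84.77,90.35) → (95.70,98.29) → (99.87,111.13). Closed: final G1 returns to the first vertex.

**Shape 3** — `<path>` cubic bezier, stroke `#0000ff` → engrave (S363, F3495). Control points (SVG): P0=(29.14,103.00), P1=(24.69,121.62), P2=(15.93,111.99), P3=(42.67,112.99); sampled at t=k/5. Machine vertices: (29.14,38.37) → (26.27,30.28) → (24.28,27.10) → (25.07,26.97) → (30.57,28.02) → (42.67,28.38). Open path.

**Shape 4** — `<path>` regular polygon, stroke `#0000ff` → engrave (S363, F3495). Machine vertices: (52.45,15.99) → (45.05,13.54) → (40.43,19.82) → (44.98,26.15) → (52.40,23.79) → (52.45,15.99). Closed: final G1 returns to the first vertex.

; LightBurn 1.6.03
; GRBL device profile, absolute coords
G21
G90
G0 X76.69 Y98.73
M4 S363
G1 X110.61 Y7.54 F3495
M5
G0 X99.87 Y111.13
M4 S363
G1 X95.70 Y123.97 F3495
G1 X84.77 Y131.91
G1 X71.27 Y131.91
G1 X60.34 Y123.97
G1 X56.17 Y111.13
G1 X60.34 Y98.29
G1 X71.27 Y90.35
G1 X84.77 Y90.35
G1 X95.70 Y98.29
G1 X99.87 Y111.13
M5
G0 X29.14 Y38.37
M4 S363
G1 X26.27 Y30.28 F3495
G1 X24.28 Y27.10
G1 X25.07 Y26.97
G1 X30.57 Y28.02
G1 X42.67 Y28.38
M5
G0 X52.45 Y15.99
M4 S363
G1 X45.05 Y13.54 F3495
G1 X40.43 Y19.82
G1 X44.98 Y26.15
G1 X52.40 Y23.79
G1 X52.45 Y15.99
M5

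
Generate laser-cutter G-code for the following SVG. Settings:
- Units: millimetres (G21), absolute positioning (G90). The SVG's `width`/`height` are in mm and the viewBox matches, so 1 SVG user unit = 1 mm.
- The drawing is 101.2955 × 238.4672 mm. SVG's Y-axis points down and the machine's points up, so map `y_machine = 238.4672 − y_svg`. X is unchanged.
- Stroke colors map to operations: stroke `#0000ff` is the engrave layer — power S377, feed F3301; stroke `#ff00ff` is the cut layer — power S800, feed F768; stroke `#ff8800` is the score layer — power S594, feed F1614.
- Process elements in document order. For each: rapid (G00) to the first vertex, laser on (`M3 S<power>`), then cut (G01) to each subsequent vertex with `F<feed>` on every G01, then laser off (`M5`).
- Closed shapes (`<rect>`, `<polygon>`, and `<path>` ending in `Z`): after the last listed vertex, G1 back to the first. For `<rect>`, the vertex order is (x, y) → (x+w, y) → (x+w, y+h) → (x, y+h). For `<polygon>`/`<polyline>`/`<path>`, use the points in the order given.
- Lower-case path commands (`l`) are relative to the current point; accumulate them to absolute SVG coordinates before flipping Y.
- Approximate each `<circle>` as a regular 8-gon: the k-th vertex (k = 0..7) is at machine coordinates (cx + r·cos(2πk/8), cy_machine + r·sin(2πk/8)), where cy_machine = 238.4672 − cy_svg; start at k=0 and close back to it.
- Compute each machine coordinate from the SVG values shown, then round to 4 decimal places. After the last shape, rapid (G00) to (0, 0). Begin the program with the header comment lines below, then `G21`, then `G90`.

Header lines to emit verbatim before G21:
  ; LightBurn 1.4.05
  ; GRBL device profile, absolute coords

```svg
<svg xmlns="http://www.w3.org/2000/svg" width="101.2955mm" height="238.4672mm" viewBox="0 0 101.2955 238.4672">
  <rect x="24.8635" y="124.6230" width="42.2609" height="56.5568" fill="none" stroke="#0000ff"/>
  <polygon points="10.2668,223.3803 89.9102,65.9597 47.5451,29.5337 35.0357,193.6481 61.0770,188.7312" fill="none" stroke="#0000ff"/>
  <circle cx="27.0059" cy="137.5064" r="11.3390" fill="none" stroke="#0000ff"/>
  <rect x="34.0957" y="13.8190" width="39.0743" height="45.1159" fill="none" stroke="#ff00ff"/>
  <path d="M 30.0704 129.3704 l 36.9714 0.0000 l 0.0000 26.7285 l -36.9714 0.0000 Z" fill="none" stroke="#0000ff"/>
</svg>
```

; LightBurn 1.4.05
; GRBL device profile, absolute coords
G21
G90
G00 X24.8635 Y113.8442
M3 S377
G01 X67.1244 Y113.8442 F3301
G01 X67.1244 Y57.2874 F3301
G01 X24.8635 Y57.2874 F3301
G01 X24.8635 Y113.8442 F3301
M5
G00 X10.2668 Y15.0869
M3 S377
G01 X89.9102 Y172.5075 F3301
G01 X47.5451 Y208.9335 F3301
G01 X35.0357 Y44.8191 F3301
G01 X61.0770 Y49.7360 F3301
G01 X10.2668 Y15.0869 F3301
M5
G00 X38.3449 Y100.9608
M3 S377
G01 X35.0238 Y108.9787 F3301
G01 X27.0059 Y112.2998 F3301
G01 X18.9880 Y108.9787 F3301
G01 X15.6669 Y100.9608 F3301
G01 X18.9880 Y92.9429 F3301
G01 X27.0059 Y89.6218 F3301
G01 X35.0238 Y92.9429 F3301
G01 X38.3449 Y100.9608 F3301
M5
G00 X34.0957 Y224.6482
M3 S800
G01 X73.1700 Y224.6482 F768
G01 X73.1700 Y179.5323 F768
G01 X34.0957 Y179.5323 F768
G01 X34.0957 Y224.6482 F768
M5
G00 X30.0704 Y109.0968
M3 S377
G01 X67.0418 Y109.0968 F3301
G01 X67.0418 Y82.3683 F3301
G01 X30.0704 Y82.3683 F3301
G01 X30.0704 Y109.0968 F3301
M5
G00 X0.0000 Y0.0000

1 u = 1 mm; y_m = 238.4672 − y.

[1] `<rect>` rectangle, #0000ff→engrave S377 F3301: (24.8635,113.8442) → (67.1244,113.8442) → (67.1244,57.2874) → (24.8635,57.2874) → (24.8635,113.8442) (closed)

[2] `<polygon>` closed polygon, #0000ff→engrave S377 F3301: (10.2668,15.0869) → (89.9102,172.5075) → (47.5451,208.9335) → (35.0357,44.8191) → (61.0770,49.7360) → (10.2668,15.0869) (closed)

[3] `<circle>` circle, #0000ff→engrave S377 F3301: (38.3449,100.9608) → (35.0238,108.9787) → (27.0059,112.2998) → (18.9880,108.9787) → (15.6669,100.9608) → (18.9880,92.9429) → (27.0059,89.6218) → (35.0238,92.9429) → (38.3449,100.9608) (closed)

[4] `<rect>` rectangle, #ff00ff→cut S800 F768: (34.0957,224.6482) → (73.1700,224.6482) → (73.1700,179.5323) → (34.0957,179.5323) → (34.0957,224.6482) (closed)

[5] `<path>` rectangle, #0000ff→engrave S377 F3301: (30.0704,109.0968) → (67.0418,109.0968) → (67.0418,82.3683) → (30.0704,82.3683) → (30.0704,109.0968) (closed)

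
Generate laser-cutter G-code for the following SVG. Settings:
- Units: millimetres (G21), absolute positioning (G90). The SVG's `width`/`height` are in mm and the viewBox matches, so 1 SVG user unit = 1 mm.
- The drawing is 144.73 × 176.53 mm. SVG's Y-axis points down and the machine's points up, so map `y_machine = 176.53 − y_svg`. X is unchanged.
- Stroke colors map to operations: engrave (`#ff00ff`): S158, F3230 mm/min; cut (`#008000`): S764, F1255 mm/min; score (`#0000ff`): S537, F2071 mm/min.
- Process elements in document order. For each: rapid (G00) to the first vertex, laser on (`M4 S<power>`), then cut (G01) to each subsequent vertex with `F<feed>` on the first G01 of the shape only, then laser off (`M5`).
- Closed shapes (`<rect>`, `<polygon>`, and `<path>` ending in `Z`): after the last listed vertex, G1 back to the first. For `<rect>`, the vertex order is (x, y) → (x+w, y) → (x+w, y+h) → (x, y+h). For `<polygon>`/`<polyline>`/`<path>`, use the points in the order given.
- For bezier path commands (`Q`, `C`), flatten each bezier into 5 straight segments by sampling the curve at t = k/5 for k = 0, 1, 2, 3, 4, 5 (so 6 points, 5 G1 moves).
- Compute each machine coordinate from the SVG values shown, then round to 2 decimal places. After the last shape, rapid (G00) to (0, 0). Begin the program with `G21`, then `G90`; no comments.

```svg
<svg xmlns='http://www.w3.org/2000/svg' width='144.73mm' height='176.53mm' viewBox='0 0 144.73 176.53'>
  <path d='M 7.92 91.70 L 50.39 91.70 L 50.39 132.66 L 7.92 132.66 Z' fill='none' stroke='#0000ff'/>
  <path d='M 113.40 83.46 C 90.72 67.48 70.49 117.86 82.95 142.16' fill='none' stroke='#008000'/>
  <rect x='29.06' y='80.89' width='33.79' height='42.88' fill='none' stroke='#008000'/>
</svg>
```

G21
G90
G00 X7.92 Y84.83
M4 S537
G01 X50.39 Y84.83 F2071
G01 X50.39 Y43.87
G01 X7.92 Y43.87
G01 X7.92 Y84.83
M5
G00 X113.40 Y93.07
M4 S764
G01 X100.33 Y95.43 F1255
G01 X89.30 Y86.31
G01 X81.75 Y70.13
G01 X79.15 Y51.34
G01 X82.95 Y34.37
M5
G00 X29.06 Y95.64
M4 S764
G01 X62.85 Y95.64 F1255
G01 X62.85 Y52.76
G01 X29.06 Y52.76
G01 X29.06 Y95.64
M5
G00 X0.00 Y0.00

Since the viewBox matches the mm dimensions, user units are millimetres directly. The only transform is the Y-flip y_m = 176.53 − y_svg.

Shape 1 is a rectangle drawn with `<path>`. Its stroke #0000ff means score at S537, F2071. After flipping Y the toolpath is (7.92,84.83) → (50.39,84.83) → (50.39,43.87) → (7.92,43.87) → (7.92,84.83), returning to the start.

Shape 2 is a cubic bezier drawn with `<path>`. Its stroke #008000 means cut at S764, F1255. After flipping Y the toolpath is (113.40,93.07) → (100.33,95.43) → (89.30,86.31) → (81.75,70.13) → (79.15,51.34) → (82.95,34.37).

Shape 3 is a rectangle drawn with `<rect>`. Its stroke #008000 means cut at S764, F1255. After flipping Y the toolpath is (29.06,95.64) → (62.85,95.64) → (62.85,52.76) → (29.06,52.76) → (29.06,95.64), returning to the start.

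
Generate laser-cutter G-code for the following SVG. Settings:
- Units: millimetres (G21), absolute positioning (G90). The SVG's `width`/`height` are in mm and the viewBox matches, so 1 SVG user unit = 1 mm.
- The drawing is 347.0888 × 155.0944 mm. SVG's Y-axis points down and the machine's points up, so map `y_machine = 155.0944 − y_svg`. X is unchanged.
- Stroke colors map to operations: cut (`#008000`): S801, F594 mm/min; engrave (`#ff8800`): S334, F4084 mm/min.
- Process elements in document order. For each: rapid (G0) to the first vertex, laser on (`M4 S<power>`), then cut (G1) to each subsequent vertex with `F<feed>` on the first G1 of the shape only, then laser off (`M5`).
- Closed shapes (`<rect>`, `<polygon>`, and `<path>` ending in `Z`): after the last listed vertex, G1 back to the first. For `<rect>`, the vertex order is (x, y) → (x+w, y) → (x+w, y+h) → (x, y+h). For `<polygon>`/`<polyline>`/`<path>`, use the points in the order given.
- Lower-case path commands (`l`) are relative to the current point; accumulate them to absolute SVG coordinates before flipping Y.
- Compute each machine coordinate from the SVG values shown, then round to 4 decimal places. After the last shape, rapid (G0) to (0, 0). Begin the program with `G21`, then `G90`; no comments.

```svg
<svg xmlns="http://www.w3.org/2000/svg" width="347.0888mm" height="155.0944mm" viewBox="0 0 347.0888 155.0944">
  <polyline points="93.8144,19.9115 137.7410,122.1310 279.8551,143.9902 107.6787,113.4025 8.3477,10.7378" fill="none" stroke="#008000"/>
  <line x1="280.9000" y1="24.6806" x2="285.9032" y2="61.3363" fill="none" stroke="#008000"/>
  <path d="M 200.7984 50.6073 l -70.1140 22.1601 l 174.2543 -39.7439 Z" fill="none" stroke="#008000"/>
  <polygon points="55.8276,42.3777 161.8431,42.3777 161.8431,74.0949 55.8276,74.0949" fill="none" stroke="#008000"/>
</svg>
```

G21
G90
G0 X93.8144 Y135.1829
M4 S801
G1 X137.7410 Y32.9634 F594
G1 X279.8551 Y11.1042
G1 X107.6787 Y41.6919
G1 X8.3477 Y144.3566
M5
G0 X280.9000 Y130.4138
M4 S801
G1 X285.9032 Y93.7581 F594
M5
G0 X200.7984 Y104.4871
M4 S801
G1 X130.6844 Y82.3270 F594
G1 X304.9387 Y122.0709
G1 X200.7984 Y104.4871
M5
G0 X55.8276 Y112.7167
M4 S801
G1 X161.8431 Y112.7167 F594
G1 X161.8431 Y80.9995
G1 X55.8276 Y80.9995
G1 X55.8276 Y112.7167
M5
G0 X0.0000 Y0.0000

viewBox `0 0 347.0888 155.0944` with mm width/height → 1 unit = 1 mm. Flip: y_m = 155.0944 − y_svg.

**Shape 1** — `<polyline>` open polyline, stroke `#008000` → cut (S801, F594). Machine vertices: (93.8144,135.1829) → (137.7410,32.9634) → (279.8551,11.1042) → (107.6787,41.6919) → (8.3477,144.3566). Open path.

**Shape 2** — `<line>` line segment, stroke `#008000` → cut (S801, F594). Machine vertices: (280.9000,130.4138) → (285.9032,93.7581). Open path.

**Shape 3** — `<path>` closed polygon, stroke `#008000` → cut (S801, F594). Machine vertices: (200.7984,104.4871) → (130.6844,82.3270) → (304.9387,122.0709) → (200.7984,104.4871). Closed: final G1 returns to the first vertex.

**Shape 4** — `<polygon>` rectangle, stroke `#008000` → cut (S801, F594). Machine vertices: (55.8276,112.7167) → (161.8431,112.7167) → (161.8431,80.9995) → (55.8276,80.9995) → (55.8276,112.7167). Closed: final G1 returns to the first vertex.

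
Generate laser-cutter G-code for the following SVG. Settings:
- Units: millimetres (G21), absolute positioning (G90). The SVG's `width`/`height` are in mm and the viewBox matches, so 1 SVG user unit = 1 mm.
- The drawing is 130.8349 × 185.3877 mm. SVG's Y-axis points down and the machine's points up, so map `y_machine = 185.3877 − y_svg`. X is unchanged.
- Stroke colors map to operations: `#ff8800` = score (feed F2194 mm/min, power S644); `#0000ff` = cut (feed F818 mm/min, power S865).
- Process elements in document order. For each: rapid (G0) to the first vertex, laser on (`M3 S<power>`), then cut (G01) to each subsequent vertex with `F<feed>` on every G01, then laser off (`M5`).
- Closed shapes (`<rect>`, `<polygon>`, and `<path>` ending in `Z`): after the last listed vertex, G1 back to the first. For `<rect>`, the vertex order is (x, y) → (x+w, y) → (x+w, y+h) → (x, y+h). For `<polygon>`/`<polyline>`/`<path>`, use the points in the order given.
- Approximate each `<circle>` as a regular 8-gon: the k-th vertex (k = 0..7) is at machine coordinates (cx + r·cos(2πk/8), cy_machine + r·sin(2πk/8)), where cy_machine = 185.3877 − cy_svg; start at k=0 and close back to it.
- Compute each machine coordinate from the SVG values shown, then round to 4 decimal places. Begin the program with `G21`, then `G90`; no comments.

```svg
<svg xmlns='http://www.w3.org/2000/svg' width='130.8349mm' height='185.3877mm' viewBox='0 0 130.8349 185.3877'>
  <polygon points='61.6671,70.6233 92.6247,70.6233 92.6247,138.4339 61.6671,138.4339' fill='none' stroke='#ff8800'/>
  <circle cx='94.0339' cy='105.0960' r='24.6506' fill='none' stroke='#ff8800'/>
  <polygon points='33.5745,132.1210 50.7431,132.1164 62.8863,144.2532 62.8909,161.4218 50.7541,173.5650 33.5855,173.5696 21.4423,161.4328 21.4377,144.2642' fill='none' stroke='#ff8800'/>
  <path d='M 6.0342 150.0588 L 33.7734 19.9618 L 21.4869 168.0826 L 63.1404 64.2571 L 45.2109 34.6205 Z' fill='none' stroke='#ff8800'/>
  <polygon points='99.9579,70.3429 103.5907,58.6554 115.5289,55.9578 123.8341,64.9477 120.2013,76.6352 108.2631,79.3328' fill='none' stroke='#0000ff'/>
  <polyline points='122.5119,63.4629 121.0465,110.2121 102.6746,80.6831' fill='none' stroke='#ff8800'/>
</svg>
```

viewBox `0 0 130.8349 185.3877` with mm width/height → 1 unit = 1 mm. Flip: y_m = 185.3877 − y_svg.

**Shape 1** — `<polygon>` rectangle, stroke `#ff8800` → score (S644, F2194). Machine vertices: (61.6671,114.7644) → (92.6247,114.7644) → (92.6247,46.9538) → (61.6671,46.9538) → (61.6671,114.7644). Closed: final G1 returns to the first vertex.

**Shape 2** — `<circle>` circle, stroke `#ff8800` → score (S644, F2194). Machine vertices: (118.6845,80.2917) → (111.4645,97.7223) → (94.0339,104.9423) → (76.6033,97.7223) → (69.3833,80.2917) → (76.6033,62.8611) → (94.0339,55.6411) → (111.4645,62.8611) → (118.6845,80.2917). Closed: final G1 returns to the first vertex.

**Shape 3** — `<polygon>` regular polygon, stroke `#ff8800` → score (S644, F2194). Machine vertices: (33.5745,53.2667) → (50.7431,53.2713) → (62.8863,41.1345) → (62.8909,23.9659) → (50.7541,11.8227) → (33.5855,11.8181) → (21.4423,23.9549) → (21.4377,41.1235) → (33.5745,53.2667). Closed: final G1 returns to the first vertex.

**Shape 4** — `<path>` closed polygon, stroke `#ff8800` → score (S644, F2194). Machine vertices: (6.0342,35.3289) → (33.7734,165.4259) → (21.4869,17.3051) → (63.1404,121.1306) → (45.2109,150.7672) → (6.0342,35.3289). Closed: final G1 returns to the first vertex.

**Shape 5** — `<polygon>` regular polygon, stroke `#0000ff` → cut (S865, F818). Machine vertices: (99.9579,115.0448) → (103.5907,126.7323) → (115.5289,129.4299) → (123.8341,120.4400) → (120.2013,108.7525) → (108.2631,106.0549) → (99.9579,115.0448). Closed: final G1 returns to the first vertex.

**Shape 6** — `<polyline>` open polyline, stroke `#ff8800` → score (S644, F2194). Machine vertices: (122.5119,121.9248) → (121.0465,75.1756) → (102.6746,104.7046). Open path.

G21
G90
G0 X61.6671 Y114.7644
M3 S644
G01 X92.6247 Y114.7644 F2194
G01 X92.6247 Y46.9538 F2194
G01 X61.6671 Y46.9538 F2194
G01 X61.6671 Y114.7644 F2194
M5
G0 X118.6845 Y80.2917
M3 S644
G01 X111.4645 Y97.7223 F2194
G01 X94.0339 Y104.9423 F2194
G01 X76.6033 Y97.7223 F2194
G01 X69.3833 Y80.2917 F2194
G01 X76.6033 Y62.8611 F2194
G01 X94.0339 Y55.6411 F2194
G01 X111.4645 Y62.8611 F2194
G01 X118.6845 Y80.2917 F2194
M5
G0 X33.5745 Y53.2667
M3 S644
G01 X50.7431 Y53.2713 F2194
G01 X62.8863 Y41.1345 F2194
G01 X62.8909 Y23.9659 F2194
G01 X50.7541 Y11.8227 F2194
G01 X33.5855 Y11.8181 F2194
G01 X21.4423 Y23.9549 F2194
G01 X21.4377 Y41.1235 F2194
G01 X33.5745 Y53.2667 F2194
M5
G0 X6.0342 Y35.3289
M3 S644
G01 X33.7734 Y165.4259 F2194
G01 X21.4869 Y17.3051 F2194
G01 X63.1404 Y121.1306 F2194
G01 X45.2109 Y150.7672 F2194
G01 X6.0342 Y35.3289 F2194
M5
G0 X99.9579 Y115.0448
M3 S865
G01 X103.5907 Y126.7323 F818
G01 X115.5289 Y129.4299 F818
G01 X123.8341 Y120.4400 F818
G01 X120.2013 Y108.7525 F818
G01 X108.2631 Y106.0549 F818
G01 X99.9579 Y115.0448 F818
M5
G0 X122.5119 Y121.9248
M3 S644
G01 X121.0465 Y75.1756 F2194
G01 X102.6746 Y104.7046 F2194
M5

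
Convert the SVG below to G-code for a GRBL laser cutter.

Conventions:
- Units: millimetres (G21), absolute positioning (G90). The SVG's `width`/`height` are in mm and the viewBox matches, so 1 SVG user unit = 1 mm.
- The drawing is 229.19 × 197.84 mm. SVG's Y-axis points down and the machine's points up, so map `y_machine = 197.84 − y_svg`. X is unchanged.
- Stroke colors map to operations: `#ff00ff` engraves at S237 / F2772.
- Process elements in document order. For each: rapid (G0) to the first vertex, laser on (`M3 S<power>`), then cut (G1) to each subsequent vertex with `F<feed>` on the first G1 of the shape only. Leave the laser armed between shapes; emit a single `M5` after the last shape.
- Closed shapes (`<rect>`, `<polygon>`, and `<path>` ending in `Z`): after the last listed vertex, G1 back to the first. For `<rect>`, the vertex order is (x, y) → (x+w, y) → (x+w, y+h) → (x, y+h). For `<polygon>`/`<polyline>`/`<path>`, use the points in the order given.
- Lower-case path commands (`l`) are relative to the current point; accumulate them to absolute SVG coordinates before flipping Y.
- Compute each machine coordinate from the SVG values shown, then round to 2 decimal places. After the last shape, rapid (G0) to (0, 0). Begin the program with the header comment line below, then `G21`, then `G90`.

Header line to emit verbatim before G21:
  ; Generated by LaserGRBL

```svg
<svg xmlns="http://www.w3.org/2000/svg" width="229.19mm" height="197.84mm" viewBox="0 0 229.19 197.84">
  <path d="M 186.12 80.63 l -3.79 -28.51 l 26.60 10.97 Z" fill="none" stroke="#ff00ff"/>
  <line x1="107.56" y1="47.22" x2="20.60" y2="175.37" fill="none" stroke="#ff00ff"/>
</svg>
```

; Generated by LaserGRBL
G21
G90
G0 X186.12 Y117.21
M3 S237
G1 X182.33 Y145.72 F2772
G1 X208.93 Y134.75
G1 X186.12 Y117.21
G0 X107.56 Y150.62
M3 S237
G1 X20.60 Y22.47 F2772
M5
G0 X0.00 Y0.00

Since the viewBox matches the mm dimensions, user units are millimetres directly. The only transform is the Y-flip y_m = 197.84 − y_svg.

Shape 1 is a regular polygon drawn with `<path>`. Its stroke #ff00ff means engrave at S237, F2772. After flipping Y the toolpath is (186.12,117.21) → (182.33,145.72) → (208.93,134.75) → (186.12,117.21), returning to the start.

Shape 2 is a line segment drawn with `<line>`. Its stroke #ff00ff means engrave at S237, F2772. After flipping Y the toolpath is (107.56,150.62) → (20.60,22.47).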